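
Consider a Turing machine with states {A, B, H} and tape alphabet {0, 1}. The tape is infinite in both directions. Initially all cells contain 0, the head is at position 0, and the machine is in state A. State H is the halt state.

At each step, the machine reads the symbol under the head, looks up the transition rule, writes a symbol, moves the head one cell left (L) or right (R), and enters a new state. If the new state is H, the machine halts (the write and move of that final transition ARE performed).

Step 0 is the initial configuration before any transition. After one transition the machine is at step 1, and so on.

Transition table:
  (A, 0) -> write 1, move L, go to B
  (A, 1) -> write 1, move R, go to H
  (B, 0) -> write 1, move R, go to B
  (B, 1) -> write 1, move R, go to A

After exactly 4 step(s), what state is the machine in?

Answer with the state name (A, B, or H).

Step 1: in state A at pos 0, read 0 -> (A,0)->write 1,move L,goto B. Now: state=B, head=-1, tape[-2..1]=0010 (head:  ^)
Step 2: in state B at pos -1, read 0 -> (B,0)->write 1,move R,goto B. Now: state=B, head=0, tape[-2..1]=0110 (head:   ^)
Step 3: in state B at pos 0, read 1 -> (B,1)->write 1,move R,goto A. Now: state=A, head=1, tape[-2..2]=01100 (head:    ^)
Step 4: in state A at pos 1, read 0 -> (A,0)->write 1,move L,goto B. Now: state=B, head=0, tape[-2..2]=01110 (head:   ^)

Answer: B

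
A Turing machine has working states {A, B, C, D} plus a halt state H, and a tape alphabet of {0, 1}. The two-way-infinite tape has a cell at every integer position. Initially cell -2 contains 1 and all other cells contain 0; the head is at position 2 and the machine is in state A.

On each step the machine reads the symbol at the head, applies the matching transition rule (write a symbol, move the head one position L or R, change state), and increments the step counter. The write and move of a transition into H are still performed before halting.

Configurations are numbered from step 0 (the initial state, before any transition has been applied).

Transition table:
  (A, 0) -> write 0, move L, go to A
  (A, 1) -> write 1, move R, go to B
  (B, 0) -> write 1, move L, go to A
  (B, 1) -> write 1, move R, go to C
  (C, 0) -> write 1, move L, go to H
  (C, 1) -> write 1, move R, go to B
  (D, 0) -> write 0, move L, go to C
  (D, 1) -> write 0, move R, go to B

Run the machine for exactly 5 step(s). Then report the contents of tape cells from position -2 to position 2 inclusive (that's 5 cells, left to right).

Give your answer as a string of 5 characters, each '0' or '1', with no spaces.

Answer: 10000

Derivation:
Step 1: in state A at pos 2, read 0 -> (A,0)->write 0,move L,goto A. Now: state=A, head=1, tape[-3..3]=0100000 (head:     ^)
Step 2: in state A at pos 1, read 0 -> (A,0)->write 0,move L,goto A. Now: state=A, head=0, tape[-3..3]=0100000 (head:    ^)
Step 3: in state A at pos 0, read 0 -> (A,0)->write 0,move L,goto A. Now: state=A, head=-1, tape[-3..3]=0100000 (head:   ^)
Step 4: in state A at pos -1, read 0 -> (A,0)->write 0,move L,goto A. Now: state=A, head=-2, tape[-3..3]=0100000 (head:  ^)
Step 5: in state A at pos -2, read 1 -> (A,1)->write 1,move R,goto B. Now: state=B, head=-1, tape[-3..3]=0100000 (head:   ^)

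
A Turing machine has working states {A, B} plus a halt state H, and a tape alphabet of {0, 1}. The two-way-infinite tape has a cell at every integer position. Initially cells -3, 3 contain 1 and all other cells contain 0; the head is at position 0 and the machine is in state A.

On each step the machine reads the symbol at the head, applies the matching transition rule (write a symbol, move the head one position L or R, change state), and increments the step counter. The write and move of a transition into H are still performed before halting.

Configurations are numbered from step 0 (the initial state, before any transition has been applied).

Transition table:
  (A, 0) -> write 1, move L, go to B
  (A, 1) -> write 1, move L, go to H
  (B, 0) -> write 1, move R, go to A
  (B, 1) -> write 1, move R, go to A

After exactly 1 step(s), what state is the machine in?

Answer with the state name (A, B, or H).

Step 1: in state A at pos 0, read 0 -> (A,0)->write 1,move L,goto B. Now: state=B, head=-1, tape[-4..4]=010010010 (head:    ^)

Answer: B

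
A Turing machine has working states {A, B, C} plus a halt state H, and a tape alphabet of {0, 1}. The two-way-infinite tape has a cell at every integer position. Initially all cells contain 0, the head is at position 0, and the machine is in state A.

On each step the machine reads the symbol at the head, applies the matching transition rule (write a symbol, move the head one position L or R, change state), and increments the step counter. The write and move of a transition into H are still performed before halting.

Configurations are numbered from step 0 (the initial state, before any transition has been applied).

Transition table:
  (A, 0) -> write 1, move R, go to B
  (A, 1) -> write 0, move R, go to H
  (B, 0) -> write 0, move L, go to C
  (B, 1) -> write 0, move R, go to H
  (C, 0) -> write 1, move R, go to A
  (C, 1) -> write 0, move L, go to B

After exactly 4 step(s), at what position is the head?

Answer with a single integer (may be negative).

Answer: -2

Derivation:
Step 1: in state A at pos 0, read 0 -> (A,0)->write 1,move R,goto B. Now: state=B, head=1, tape[-1..2]=0100 (head:   ^)
Step 2: in state B at pos 1, read 0 -> (B,0)->write 0,move L,goto C. Now: state=C, head=0, tape[-1..2]=0100 (head:  ^)
Step 3: in state C at pos 0, read 1 -> (C,1)->write 0,move L,goto B. Now: state=B, head=-1, tape[-2..2]=00000 (head:  ^)
Step 4: in state B at pos -1, read 0 -> (B,0)->write 0,move L,goto C. Now: state=C, head=-2, tape[-3..2]=000000 (head:  ^)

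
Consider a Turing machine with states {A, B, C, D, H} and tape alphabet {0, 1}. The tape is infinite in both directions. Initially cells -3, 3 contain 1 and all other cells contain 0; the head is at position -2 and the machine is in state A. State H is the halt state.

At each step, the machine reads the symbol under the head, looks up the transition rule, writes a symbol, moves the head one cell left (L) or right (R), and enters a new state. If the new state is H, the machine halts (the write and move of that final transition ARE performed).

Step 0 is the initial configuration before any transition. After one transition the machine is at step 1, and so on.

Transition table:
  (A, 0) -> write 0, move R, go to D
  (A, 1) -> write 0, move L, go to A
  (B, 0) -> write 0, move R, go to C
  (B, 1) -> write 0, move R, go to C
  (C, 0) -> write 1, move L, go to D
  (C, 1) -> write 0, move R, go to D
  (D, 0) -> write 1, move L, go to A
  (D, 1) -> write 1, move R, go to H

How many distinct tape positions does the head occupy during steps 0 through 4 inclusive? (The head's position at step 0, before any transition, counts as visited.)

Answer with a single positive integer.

Answer: 3

Derivation:
Step 1: in state A at pos -2, read 0 -> (A,0)->write 0,move R,goto D. Now: state=D, head=-1, tape[-4..4]=010000010 (head:    ^)
Step 2: in state D at pos -1, read 0 -> (D,0)->write 1,move L,goto A. Now: state=A, head=-2, tape[-4..4]=010100010 (head:   ^)
Step 3: in state A at pos -2, read 0 -> (A,0)->write 0,move R,goto D. Now: state=D, head=-1, tape[-4..4]=010100010 (head:    ^)
Step 4: in state D at pos -1, read 1 -> (D,1)->write 1,move R,goto H. Now: state=H, head=0, tape[-4..4]=010100010 (head:     ^)
Head positions at steps 0..4: starting at -2, distinct positions visited = {-2, -1, 0} -> 3 position(s)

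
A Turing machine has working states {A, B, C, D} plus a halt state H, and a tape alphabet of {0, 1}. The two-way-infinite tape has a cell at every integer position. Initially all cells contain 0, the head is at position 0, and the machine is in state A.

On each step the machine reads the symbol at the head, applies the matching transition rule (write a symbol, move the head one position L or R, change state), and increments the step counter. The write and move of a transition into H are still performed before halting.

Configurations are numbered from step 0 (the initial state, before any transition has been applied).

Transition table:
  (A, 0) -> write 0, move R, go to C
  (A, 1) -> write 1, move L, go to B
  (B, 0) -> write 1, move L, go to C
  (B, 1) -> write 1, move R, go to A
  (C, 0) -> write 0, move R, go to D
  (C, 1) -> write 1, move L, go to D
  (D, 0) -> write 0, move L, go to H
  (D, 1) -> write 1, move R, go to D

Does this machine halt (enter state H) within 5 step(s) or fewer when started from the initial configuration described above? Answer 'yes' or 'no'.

Answer: yes

Derivation:
Step 1: in state A at pos 0, read 0 -> (A,0)->write 0,move R,goto C. Now: state=C, head=1, tape[-1..2]=0000 (head:   ^)
Step 2: in state C at pos 1, read 0 -> (C,0)->write 0,move R,goto D. Now: state=D, head=2, tape[-1..3]=00000 (head:    ^)
Step 3: in state D at pos 2, read 0 -> (D,0)->write 0,move L,goto H. Now: state=H, head=1, tape[-1..3]=00000 (head:   ^)
State H reached at step 3; 3 <= 5 -> yes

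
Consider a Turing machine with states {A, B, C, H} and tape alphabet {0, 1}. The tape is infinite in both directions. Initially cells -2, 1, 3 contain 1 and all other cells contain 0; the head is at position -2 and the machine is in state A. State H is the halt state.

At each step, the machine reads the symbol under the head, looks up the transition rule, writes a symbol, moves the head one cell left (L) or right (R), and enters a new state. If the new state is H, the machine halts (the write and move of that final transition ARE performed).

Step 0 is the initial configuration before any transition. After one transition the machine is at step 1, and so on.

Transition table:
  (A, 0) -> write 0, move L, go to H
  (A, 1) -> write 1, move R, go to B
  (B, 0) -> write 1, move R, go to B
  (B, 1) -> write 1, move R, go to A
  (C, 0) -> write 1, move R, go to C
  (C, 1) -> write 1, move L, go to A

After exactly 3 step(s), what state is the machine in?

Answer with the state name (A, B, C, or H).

Answer: B

Derivation:
Step 1: in state A at pos -2, read 1 -> (A,1)->write 1,move R,goto B. Now: state=B, head=-1, tape[-3..4]=01001010 (head:   ^)
Step 2: in state B at pos -1, read 0 -> (B,0)->write 1,move R,goto B. Now: state=B, head=0, tape[-3..4]=01101010 (head:    ^)
Step 3: in state B at pos 0, read 0 -> (B,0)->write 1,move R,goto B. Now: state=B, head=1, tape[-3..4]=01111010 (head:     ^)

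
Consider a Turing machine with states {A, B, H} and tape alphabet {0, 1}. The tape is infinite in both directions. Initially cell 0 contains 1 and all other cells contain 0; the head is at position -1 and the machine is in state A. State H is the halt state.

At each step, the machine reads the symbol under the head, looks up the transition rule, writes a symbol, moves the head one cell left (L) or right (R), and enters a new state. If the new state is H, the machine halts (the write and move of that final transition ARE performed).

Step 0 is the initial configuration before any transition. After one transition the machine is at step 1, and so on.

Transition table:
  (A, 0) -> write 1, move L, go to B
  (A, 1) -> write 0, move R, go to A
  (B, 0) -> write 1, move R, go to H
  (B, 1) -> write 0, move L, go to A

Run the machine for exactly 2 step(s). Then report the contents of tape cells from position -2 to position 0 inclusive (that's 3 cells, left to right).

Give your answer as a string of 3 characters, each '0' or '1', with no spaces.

Step 1: in state A at pos -1, read 0 -> (A,0)->write 1,move L,goto B. Now: state=B, head=-2, tape[-3..1]=00110 (head:  ^)
Step 2: in state B at pos -2, read 0 -> (B,0)->write 1,move R,goto H. Now: state=H, head=-1, tape[-3..1]=01110 (head:   ^)

Answer: 111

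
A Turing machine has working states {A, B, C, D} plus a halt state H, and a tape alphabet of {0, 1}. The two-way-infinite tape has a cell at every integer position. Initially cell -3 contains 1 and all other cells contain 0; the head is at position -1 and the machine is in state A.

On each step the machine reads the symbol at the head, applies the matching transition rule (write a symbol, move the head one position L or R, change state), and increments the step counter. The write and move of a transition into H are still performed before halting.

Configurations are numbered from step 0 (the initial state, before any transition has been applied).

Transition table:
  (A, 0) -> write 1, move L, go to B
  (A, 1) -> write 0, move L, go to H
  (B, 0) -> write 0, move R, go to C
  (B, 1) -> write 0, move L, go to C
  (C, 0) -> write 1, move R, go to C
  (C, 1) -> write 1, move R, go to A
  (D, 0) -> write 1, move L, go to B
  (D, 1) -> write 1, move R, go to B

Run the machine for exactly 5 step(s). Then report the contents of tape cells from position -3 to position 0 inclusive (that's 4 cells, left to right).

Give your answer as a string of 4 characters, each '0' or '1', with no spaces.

Step 1: in state A at pos -1, read 0 -> (A,0)->write 1,move L,goto B. Now: state=B, head=-2, tape[-4..0]=01010 (head:   ^)
Step 2: in state B at pos -2, read 0 -> (B,0)->write 0,move R,goto C. Now: state=C, head=-1, tape[-4..0]=01010 (head:    ^)
Step 3: in state C at pos -1, read 1 -> (C,1)->write 1,move R,goto A. Now: state=A, head=0, tape[-4..1]=010100 (head:     ^)
Step 4: in state A at pos 0, read 0 -> (A,0)->write 1,move L,goto B. Now: state=B, head=-1, tape[-4..1]=010110 (head:    ^)
Step 5: in state B at pos -1, read 1 -> (B,1)->write 0,move L,goto C. Now: state=C, head=-2, tape[-4..1]=010010 (head:   ^)

Answer: 1001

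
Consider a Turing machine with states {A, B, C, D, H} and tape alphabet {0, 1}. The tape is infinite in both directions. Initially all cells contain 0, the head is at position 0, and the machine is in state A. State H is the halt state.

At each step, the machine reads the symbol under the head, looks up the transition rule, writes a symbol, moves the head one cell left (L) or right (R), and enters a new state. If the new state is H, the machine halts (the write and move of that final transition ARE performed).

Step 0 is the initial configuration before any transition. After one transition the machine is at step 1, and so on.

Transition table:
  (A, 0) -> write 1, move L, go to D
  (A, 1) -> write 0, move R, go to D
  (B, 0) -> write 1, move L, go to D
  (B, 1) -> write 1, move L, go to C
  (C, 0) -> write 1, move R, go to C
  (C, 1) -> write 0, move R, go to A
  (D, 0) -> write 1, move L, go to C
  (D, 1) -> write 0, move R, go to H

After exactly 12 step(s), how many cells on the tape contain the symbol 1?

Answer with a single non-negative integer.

Answer: 2

Derivation:
Step 1: in state A at pos 0, read 0 -> (A,0)->write 1,move L,goto D. Now: state=D, head=-1, tape[-2..1]=0010 (head:  ^)
Step 2: in state D at pos -1, read 0 -> (D,0)->write 1,move L,goto C. Now: state=C, head=-2, tape[-3..1]=00110 (head:  ^)
Step 3: in state C at pos -2, read 0 -> (C,0)->write 1,move R,goto C. Now: state=C, head=-1, tape[-3..1]=01110 (head:   ^)
Step 4: in state C at pos -1, read 1 -> (C,1)->write 0,move R,goto A. Now: state=A, head=0, tape[-3..1]=01010 (head:    ^)
Step 5: in state A at pos 0, read 1 -> (A,1)->write 0,move R,goto D. Now: state=D, head=1, tape[-3..2]=010000 (head:     ^)
Step 6: in state D at pos 1, read 0 -> (D,0)->write 1,move L,goto C. Now: state=C, head=0, tape[-3..2]=010010 (head:    ^)
Step 7: in state C at pos 0, read 0 -> (C,0)->write 1,move R,goto C. Now: state=C, head=1, tape[-3..2]=010110 (head:     ^)
Step 8: in state C at pos 1, read 1 -> (C,1)->write 0,move R,goto A. Now: state=A, head=2, tape[-3..3]=0101000 (head:      ^)
Step 9: in state A at pos 2, read 0 -> (A,0)->write 1,move L,goto D. Now: state=D, head=1, tape[-3..3]=0101010 (head:     ^)
Step 10: in state D at pos 1, read 0 -> (D,0)->write 1,move L,goto C. Now: state=C, head=0, tape[-3..3]=0101110 (head:    ^)
Step 11: in state C at pos 0, read 1 -> (C,1)->write 0,move R,goto A. Now: state=A, head=1, tape[-3..3]=0100110 (head:     ^)
Step 12: in state A at pos 1, read 1 -> (A,1)->write 0,move R,goto D. Now: state=D, head=2, tape[-3..3]=0100010 (head:      ^)
Cells containing 1 after step 12: {-2, 2} -> 2 cell(s)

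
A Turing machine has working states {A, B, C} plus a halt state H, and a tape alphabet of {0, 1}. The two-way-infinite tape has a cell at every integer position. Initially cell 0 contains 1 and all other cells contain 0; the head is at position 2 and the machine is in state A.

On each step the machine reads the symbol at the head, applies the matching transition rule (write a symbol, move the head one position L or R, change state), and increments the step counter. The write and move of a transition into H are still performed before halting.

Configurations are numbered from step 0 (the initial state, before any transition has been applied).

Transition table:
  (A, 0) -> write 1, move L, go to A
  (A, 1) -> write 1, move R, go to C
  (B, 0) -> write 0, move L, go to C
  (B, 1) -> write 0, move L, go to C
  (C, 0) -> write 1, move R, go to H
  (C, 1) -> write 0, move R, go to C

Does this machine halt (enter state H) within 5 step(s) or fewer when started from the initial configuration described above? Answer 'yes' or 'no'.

Answer: no

Derivation:
Step 1: in state A at pos 2, read 0 -> (A,0)->write 1,move L,goto A. Now: state=A, head=1, tape[-1..3]=01010 (head:   ^)
Step 2: in state A at pos 1, read 0 -> (A,0)->write 1,move L,goto A. Now: state=A, head=0, tape[-1..3]=01110 (head:  ^)
Step 3: in state A at pos 0, read 1 -> (A,1)->write 1,move R,goto C. Now: state=C, head=1, tape[-1..3]=01110 (head:   ^)
Step 4: in state C at pos 1, read 1 -> (C,1)->write 0,move R,goto C. Now: state=C, head=2, tape[-1..3]=01010 (head:    ^)
Step 5: in state C at pos 2, read 1 -> (C,1)->write 0,move R,goto C. Now: state=C, head=3, tape[-1..4]=010000 (head:     ^)
After 5 step(s): state = C (not H) -> not halted within 5 -> no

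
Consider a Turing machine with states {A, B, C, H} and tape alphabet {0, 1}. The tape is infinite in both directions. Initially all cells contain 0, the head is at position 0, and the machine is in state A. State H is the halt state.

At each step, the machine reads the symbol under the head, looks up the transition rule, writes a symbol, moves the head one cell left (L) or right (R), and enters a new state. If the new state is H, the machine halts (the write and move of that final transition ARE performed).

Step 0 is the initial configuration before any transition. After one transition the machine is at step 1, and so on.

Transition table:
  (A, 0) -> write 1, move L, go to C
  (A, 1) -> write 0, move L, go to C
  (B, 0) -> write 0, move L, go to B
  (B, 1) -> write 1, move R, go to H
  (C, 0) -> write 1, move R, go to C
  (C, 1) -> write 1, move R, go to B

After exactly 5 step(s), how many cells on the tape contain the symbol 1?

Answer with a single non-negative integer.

Step 1: in state A at pos 0, read 0 -> (A,0)->write 1,move L,goto C. Now: state=C, head=-1, tape[-2..1]=0010 (head:  ^)
Step 2: in state C at pos -1, read 0 -> (C,0)->write 1,move R,goto C. Now: state=C, head=0, tape[-2..1]=0110 (head:   ^)
Step 3: in state C at pos 0, read 1 -> (C,1)->write 1,move R,goto B. Now: state=B, head=1, tape[-2..2]=01100 (head:    ^)
Step 4: in state B at pos 1, read 0 -> (B,0)->write 0,move L,goto B. Now: state=B, head=0, tape[-2..2]=01100 (head:   ^)
Step 5: in state B at pos 0, read 1 -> (B,1)->write 1,move R,goto H. Now: state=H, head=1, tape[-2..2]=01100 (head:    ^)
Cells containing 1 after step 5: {-1, 0} -> 2 cell(s)

Answer: 2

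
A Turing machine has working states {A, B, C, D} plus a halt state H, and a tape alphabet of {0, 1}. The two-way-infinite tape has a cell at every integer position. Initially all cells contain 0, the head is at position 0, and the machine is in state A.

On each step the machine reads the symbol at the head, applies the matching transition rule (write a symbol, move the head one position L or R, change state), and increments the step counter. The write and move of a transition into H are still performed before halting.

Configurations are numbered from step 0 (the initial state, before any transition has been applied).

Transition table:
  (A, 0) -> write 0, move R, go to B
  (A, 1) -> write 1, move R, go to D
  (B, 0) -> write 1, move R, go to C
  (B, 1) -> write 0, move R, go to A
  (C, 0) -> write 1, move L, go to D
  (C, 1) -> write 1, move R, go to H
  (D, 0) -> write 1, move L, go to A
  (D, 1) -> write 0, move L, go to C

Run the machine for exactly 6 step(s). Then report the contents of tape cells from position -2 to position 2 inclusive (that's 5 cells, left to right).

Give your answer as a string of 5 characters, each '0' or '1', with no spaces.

Answer: 01101

Derivation:
Step 1: in state A at pos 0, read 0 -> (A,0)->write 0,move R,goto B. Now: state=B, head=1, tape[-1..2]=0000 (head:   ^)
Step 2: in state B at pos 1, read 0 -> (B,0)->write 1,move R,goto C. Now: state=C, head=2, tape[-1..3]=00100 (head:    ^)
Step 3: in state C at pos 2, read 0 -> (C,0)->write 1,move L,goto D. Now: state=D, head=1, tape[-1..3]=00110 (head:   ^)
Step 4: in state D at pos 1, read 1 -> (D,1)->write 0,move L,goto C. Now: state=C, head=0, tape[-1..3]=00010 (head:  ^)
Step 5: in state C at pos 0, read 0 -> (C,0)->write 1,move L,goto D. Now: state=D, head=-1, tape[-2..3]=001010 (head:  ^)
Step 6: in state D at pos -1, read 0 -> (D,0)->write 1,move L,goto A. Now: state=A, head=-2, tape[-3..3]=0011010 (head:  ^)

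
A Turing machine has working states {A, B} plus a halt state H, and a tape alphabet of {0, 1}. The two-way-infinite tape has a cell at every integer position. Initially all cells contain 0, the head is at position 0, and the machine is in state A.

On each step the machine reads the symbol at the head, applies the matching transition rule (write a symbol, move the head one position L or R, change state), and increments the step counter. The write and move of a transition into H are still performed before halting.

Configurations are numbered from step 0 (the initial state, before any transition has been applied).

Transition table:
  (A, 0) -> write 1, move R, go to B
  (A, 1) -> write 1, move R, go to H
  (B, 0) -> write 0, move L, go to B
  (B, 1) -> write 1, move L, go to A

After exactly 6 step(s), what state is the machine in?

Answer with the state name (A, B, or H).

Step 1: in state A at pos 0, read 0 -> (A,0)->write 1,move R,goto B. Now: state=B, head=1, tape[-1..2]=0100 (head:   ^)
Step 2: in state B at pos 1, read 0 -> (B,0)->write 0,move L,goto B. Now: state=B, head=0, tape[-1..2]=0100 (head:  ^)
Step 3: in state B at pos 0, read 1 -> (B,1)->write 1,move L,goto A. Now: state=A, head=-1, tape[-2..2]=00100 (head:  ^)
Step 4: in state A at pos -1, read 0 -> (A,0)->write 1,move R,goto B. Now: state=B, head=0, tape[-2..2]=01100 (head:   ^)
Step 5: in state B at pos 0, read 1 -> (B,1)->write 1,move L,goto A. Now: state=A, head=-1, tape[-2..2]=01100 (head:  ^)
Step 6: in state A at pos -1, read 1 -> (A,1)->write 1,move R,goto H. Now: state=H, head=0, tape[-2..2]=01100 (head:   ^)

Answer: H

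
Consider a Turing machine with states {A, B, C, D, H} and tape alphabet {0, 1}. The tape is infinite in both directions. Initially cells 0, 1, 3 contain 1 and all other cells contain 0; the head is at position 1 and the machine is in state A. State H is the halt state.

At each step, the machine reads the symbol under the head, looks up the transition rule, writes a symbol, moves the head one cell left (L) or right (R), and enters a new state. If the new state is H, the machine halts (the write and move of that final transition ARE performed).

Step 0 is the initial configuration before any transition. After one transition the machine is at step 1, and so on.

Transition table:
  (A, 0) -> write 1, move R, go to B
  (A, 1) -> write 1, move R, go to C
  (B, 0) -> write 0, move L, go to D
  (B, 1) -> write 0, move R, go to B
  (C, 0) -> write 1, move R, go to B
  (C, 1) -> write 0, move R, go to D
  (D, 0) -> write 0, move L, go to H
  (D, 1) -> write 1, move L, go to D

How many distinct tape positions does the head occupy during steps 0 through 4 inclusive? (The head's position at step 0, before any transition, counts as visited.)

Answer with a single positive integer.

Step 1: in state A at pos 1, read 1 -> (A,1)->write 1,move R,goto C. Now: state=C, head=2, tape[-1..4]=011010 (head:    ^)
Step 2: in state C at pos 2, read 0 -> (C,0)->write 1,move R,goto B. Now: state=B, head=3, tape[-1..4]=011110 (head:     ^)
Step 3: in state B at pos 3, read 1 -> (B,1)->write 0,move R,goto B. Now: state=B, head=4, tape[-1..5]=0111000 (head:      ^)
Step 4: in state B at pos 4, read 0 -> (B,0)->write 0,move L,goto D. Now: state=D, head=3, tape[-1..5]=0111000 (head:     ^)
Head positions at steps 0..4: starting at 1, distinct positions visited = {1, 2, 3, 4} -> 4 position(s)

Answer: 4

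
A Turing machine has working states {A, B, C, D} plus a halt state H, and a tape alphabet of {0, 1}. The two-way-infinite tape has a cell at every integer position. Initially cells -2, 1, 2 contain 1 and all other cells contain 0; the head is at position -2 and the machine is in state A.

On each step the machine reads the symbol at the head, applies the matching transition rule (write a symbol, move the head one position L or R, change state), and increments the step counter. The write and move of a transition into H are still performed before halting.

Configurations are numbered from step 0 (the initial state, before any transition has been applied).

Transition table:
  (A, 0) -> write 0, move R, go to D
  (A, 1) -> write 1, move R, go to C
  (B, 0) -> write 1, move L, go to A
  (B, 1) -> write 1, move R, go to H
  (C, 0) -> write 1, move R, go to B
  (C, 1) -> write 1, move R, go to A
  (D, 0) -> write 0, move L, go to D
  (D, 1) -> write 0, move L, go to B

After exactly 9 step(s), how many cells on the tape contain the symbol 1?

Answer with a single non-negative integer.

Step 1: in state A at pos -2, read 1 -> (A,1)->write 1,move R,goto C. Now: state=C, head=-1, tape[-3..3]=0100110 (head:   ^)
Step 2: in state C at pos -1, read 0 -> (C,0)->write 1,move R,goto B. Now: state=B, head=0, tape[-3..3]=0110110 (head:    ^)
Step 3: in state B at pos 0, read 0 -> (B,0)->write 1,move L,goto A. Now: state=A, head=-1, tape[-3..3]=0111110 (head:   ^)
Step 4: in state A at pos -1, read 1 -> (A,1)->write 1,move R,goto C. Now: state=C, head=0, tape[-3..3]=0111110 (head:    ^)
Step 5: in state C at pos 0, read 1 -> (C,1)->write 1,move R,goto A. Now: state=A, head=1, tape[-3..3]=0111110 (head:     ^)
Step 6: in state A at pos 1, read 1 -> (A,1)->write 1,move R,goto C. Now: state=C, head=2, tape[-3..3]=0111110 (head:      ^)
Step 7: in state C at pos 2, read 1 -> (C,1)->write 1,move R,goto A. Now: state=A, head=3, tape[-3..4]=01111100 (head:       ^)
Step 8: in state A at pos 3, read 0 -> (A,0)->write 0,move R,goto D. Now: state=D, head=4, tape[-3..5]=011111000 (head:        ^)
Step 9: in state D at pos 4, read 0 -> (D,0)->write 0,move L,goto D. Now: state=D, head=3, tape[-3..5]=011111000 (head:       ^)
Cells containing 1 after step 9: {-2, -1, 0, 1, 2} -> 5 cell(s)

Answer: 5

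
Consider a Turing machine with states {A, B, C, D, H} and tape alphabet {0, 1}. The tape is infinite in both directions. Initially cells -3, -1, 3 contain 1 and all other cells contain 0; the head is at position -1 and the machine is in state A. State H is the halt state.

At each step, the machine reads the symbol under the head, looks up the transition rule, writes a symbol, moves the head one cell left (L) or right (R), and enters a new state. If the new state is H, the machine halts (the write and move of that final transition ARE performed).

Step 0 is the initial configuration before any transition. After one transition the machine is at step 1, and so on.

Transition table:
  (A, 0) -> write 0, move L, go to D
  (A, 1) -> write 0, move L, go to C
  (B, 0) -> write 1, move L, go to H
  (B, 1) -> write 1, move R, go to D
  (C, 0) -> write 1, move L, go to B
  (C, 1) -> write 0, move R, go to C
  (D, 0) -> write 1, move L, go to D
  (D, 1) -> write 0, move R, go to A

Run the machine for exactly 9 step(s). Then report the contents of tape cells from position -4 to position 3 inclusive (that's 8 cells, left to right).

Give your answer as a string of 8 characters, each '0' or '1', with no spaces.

Step 1: in state A at pos -1, read 1 -> (A,1)->write 0,move L,goto C. Now: state=C, head=-2, tape[-4..4]=010000010 (head:   ^)
Step 2: in state C at pos -2, read 0 -> (C,0)->write 1,move L,goto B. Now: state=B, head=-3, tape[-4..4]=011000010 (head:  ^)
Step 3: in state B at pos -3, read 1 -> (B,1)->write 1,move R,goto D. Now: state=D, head=-2, tape[-4..4]=011000010 (head:   ^)
Step 4: in state D at pos -2, read 1 -> (D,1)->write 0,move R,goto A. Now: state=A, head=-1, tape[-4..4]=010000010 (head:    ^)
Step 5: in state A at pos -1, read 0 -> (A,0)->write 0,move L,goto D. Now: state=D, head=-2, tape[-4..4]=010000010 (head:   ^)
Step 6: in state D at pos -2, read 0 -> (D,0)->write 1,move L,goto D. Now: state=D, head=-3, tape[-4..4]=011000010 (head:  ^)
Step 7: in state D at pos -3, read 1 -> (D,1)->write 0,move R,goto A. Now: state=A, head=-2, tape[-4..4]=001000010 (head:   ^)
Step 8: in state A at pos -2, read 1 -> (A,1)->write 0,move L,goto C. Now: state=C, head=-3, tape[-4..4]=000000010 (head:  ^)
Step 9: in state C at pos -3, read 0 -> (C,0)->write 1,move L,goto B. Now: state=B, head=-4, tape[-5..4]=0010000010 (head:  ^)

Answer: 01000001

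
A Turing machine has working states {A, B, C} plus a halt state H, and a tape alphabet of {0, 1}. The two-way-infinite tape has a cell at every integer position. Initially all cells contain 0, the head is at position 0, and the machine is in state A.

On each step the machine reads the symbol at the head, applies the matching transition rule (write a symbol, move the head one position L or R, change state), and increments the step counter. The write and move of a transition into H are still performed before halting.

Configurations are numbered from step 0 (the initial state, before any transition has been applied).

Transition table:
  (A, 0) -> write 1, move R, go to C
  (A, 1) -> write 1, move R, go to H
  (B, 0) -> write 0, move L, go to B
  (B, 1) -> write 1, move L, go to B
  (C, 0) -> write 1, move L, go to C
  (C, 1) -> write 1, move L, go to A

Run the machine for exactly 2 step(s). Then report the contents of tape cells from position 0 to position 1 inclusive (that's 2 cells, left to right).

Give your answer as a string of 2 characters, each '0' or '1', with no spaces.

Answer: 11

Derivation:
Step 1: in state A at pos 0, read 0 -> (A,0)->write 1,move R,goto C. Now: state=C, head=1, tape[-1..2]=0100 (head:   ^)
Step 2: in state C at pos 1, read 0 -> (C,0)->write 1,move L,goto C. Now: state=C, head=0, tape[-1..2]=0110 (head:  ^)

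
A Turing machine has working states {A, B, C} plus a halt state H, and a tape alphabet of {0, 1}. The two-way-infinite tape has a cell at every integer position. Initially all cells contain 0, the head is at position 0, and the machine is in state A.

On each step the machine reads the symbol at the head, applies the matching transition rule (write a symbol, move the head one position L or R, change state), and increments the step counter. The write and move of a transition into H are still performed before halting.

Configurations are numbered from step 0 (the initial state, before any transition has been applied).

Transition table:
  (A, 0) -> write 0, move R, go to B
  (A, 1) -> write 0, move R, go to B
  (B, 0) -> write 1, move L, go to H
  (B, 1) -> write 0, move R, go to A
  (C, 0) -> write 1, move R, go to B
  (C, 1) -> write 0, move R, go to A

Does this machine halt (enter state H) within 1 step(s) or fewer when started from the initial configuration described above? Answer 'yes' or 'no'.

Answer: no

Derivation:
Step 1: in state A at pos 0, read 0 -> (A,0)->write 0,move R,goto B. Now: state=B, head=1, tape[-1..2]=0000 (head:   ^)
After 1 step(s): state = B (not H) -> not halted within 1 -> no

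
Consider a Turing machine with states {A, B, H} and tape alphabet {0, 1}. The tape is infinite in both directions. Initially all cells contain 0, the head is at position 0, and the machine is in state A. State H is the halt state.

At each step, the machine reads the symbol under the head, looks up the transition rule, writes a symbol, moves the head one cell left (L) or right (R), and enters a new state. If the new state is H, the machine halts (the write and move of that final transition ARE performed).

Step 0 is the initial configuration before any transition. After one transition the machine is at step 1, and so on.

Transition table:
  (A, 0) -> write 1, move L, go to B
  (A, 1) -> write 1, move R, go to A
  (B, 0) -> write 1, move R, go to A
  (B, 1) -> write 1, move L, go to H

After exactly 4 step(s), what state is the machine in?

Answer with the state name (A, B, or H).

Answer: B

Derivation:
Step 1: in state A at pos 0, read 0 -> (A,0)->write 1,move L,goto B. Now: state=B, head=-1, tape[-2..1]=0010 (head:  ^)
Step 2: in state B at pos -1, read 0 -> (B,0)->write 1,move R,goto A. Now: state=A, head=0, tape[-2..1]=0110 (head:   ^)
Step 3: in state A at pos 0, read 1 -> (A,1)->write 1,move R,goto A. Now: state=A, head=1, tape[-2..2]=01100 (head:    ^)
Step 4: in state A at pos 1, read 0 -> (A,0)->write 1,move L,goto B. Now: state=B, head=0, tape[-2..2]=01110 (head:   ^)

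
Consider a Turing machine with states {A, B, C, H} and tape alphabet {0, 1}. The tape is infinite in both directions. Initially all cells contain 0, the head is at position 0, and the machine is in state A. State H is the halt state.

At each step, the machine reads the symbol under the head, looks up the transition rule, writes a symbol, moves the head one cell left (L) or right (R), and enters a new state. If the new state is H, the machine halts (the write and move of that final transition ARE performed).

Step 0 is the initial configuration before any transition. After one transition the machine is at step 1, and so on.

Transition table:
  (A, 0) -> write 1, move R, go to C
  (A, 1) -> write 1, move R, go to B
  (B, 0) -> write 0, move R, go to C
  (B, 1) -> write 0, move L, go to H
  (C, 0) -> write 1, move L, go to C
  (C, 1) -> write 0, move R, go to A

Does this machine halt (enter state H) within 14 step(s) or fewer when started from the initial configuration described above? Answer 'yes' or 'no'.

Step 1: in state A at pos 0, read 0 -> (A,0)->write 1,move R,goto C. Now: state=C, head=1, tape[-1..2]=0100 (head:   ^)
Step 2: in state C at pos 1, read 0 -> (C,0)->write 1,move L,goto C. Now: state=C, head=0, tape[-1..2]=0110 (head:  ^)
Step 3: in state C at pos 0, read 1 -> (C,1)->write 0,move R,goto A. Now: state=A, head=1, tape[-1..2]=0010 (head:   ^)
Step 4: in state A at pos 1, read 1 -> (A,1)->write 1,move R,goto B. Now: state=B, head=2, tape[-1..3]=00100 (head:    ^)
Step 5: in state B at pos 2, read 0 -> (B,0)->write 0,move R,goto C. Now: state=C, head=3, tape[-1..4]=001000 (head:     ^)
Step 6: in state C at pos 3, read 0 -> (C,0)->write 1,move L,goto C. Now: state=C, head=2, tape[-1..4]=001010 (head:    ^)
Step 7: in state C at pos 2, read 0 -> (C,0)->write 1,move L,goto C. Now: state=C, head=1, tape[-1..4]=001110 (head:   ^)
Step 8: in state C at pos 1, read 1 -> (C,1)->write 0,move R,goto A. Now: state=A, head=2, tape[-1..4]=000110 (head:    ^)
Step 9: in state A at pos 2, read 1 -> (A,1)->write 1,move R,goto B. Now: state=B, head=3, tape[-1..4]=000110 (head:     ^)
Step 10: in state B at pos 3, read 1 -> (B,1)->write 0,move L,goto H. Now: state=H, head=2, tape[-1..4]=000100 (head:    ^)
State H reached at step 10; 10 <= 14 -> yes

Answer: yes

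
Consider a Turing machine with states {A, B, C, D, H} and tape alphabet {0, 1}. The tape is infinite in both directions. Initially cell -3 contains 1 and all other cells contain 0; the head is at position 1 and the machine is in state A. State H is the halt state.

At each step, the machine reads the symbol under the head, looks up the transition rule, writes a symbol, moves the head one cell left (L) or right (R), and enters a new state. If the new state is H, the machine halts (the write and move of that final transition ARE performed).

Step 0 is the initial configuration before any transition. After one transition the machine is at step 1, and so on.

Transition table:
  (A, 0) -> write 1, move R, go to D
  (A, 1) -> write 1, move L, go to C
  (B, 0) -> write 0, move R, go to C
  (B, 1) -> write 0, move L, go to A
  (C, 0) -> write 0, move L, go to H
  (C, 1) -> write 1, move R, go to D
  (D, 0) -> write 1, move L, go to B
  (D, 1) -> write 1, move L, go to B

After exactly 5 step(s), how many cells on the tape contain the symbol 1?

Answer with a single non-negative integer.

Answer: 4

Derivation:
Step 1: in state A at pos 1, read 0 -> (A,0)->write 1,move R,goto D. Now: state=D, head=2, tape[-4..3]=01000100 (head:       ^)
Step 2: in state D at pos 2, read 0 -> (D,0)->write 1,move L,goto B. Now: state=B, head=1, tape[-4..3]=01000110 (head:      ^)
Step 3: in state B at pos 1, read 1 -> (B,1)->write 0,move L,goto A. Now: state=A, head=0, tape[-4..3]=01000010 (head:     ^)
Step 4: in state A at pos 0, read 0 -> (A,0)->write 1,move R,goto D. Now: state=D, head=1, tape[-4..3]=01001010 (head:      ^)
Step 5: in state D at pos 1, read 0 -> (D,0)->write 1,move L,goto B. Now: state=B, head=0, tape[-4..3]=01001110 (head:     ^)
Cells containing 1 after step 5: {-3, 0, 1, 2} -> 4 cell(s)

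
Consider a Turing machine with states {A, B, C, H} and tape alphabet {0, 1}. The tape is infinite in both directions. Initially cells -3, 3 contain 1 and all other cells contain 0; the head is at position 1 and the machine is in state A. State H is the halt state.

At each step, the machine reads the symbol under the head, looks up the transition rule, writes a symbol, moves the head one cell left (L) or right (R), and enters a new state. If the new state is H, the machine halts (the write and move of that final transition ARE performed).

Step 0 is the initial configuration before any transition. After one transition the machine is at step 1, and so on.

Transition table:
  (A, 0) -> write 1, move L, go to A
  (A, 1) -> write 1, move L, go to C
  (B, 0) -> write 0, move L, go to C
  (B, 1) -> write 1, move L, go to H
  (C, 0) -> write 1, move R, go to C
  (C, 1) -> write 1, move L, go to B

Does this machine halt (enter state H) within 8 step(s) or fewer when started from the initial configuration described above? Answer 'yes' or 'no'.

Answer: yes

Derivation:
Step 1: in state A at pos 1, read 0 -> (A,0)->write 1,move L,goto A. Now: state=A, head=0, tape[-4..4]=010001010 (head:     ^)
Step 2: in state A at pos 0, read 0 -> (A,0)->write 1,move L,goto A. Now: state=A, head=-1, tape[-4..4]=010011010 (head:    ^)
Step 3: in state A at pos -1, read 0 -> (A,0)->write 1,move L,goto A. Now: state=A, head=-2, tape[-4..4]=010111010 (head:   ^)
Step 4: in state A at pos -2, read 0 -> (A,0)->write 1,move L,goto A. Now: state=A, head=-3, tape[-4..4]=011111010 (head:  ^)
Step 5: in state A at pos -3, read 1 -> (A,1)->write 1,move L,goto C. Now: state=C, head=-4, tape[-5..4]=0011111010 (head:  ^)
Step 6: in state C at pos -4, read 0 -> (C,0)->write 1,move R,goto C. Now: state=C, head=-3, tape[-5..4]=0111111010 (head:   ^)
Step 7: in state C at pos -3, read 1 -> (C,1)->write 1,move L,goto B. Now: state=B, head=-4, tape[-5..4]=0111111010 (head:  ^)
Step 8: in state B at pos -4, read 1 -> (B,1)->write 1,move L,goto H. Now: state=H, head=-5, tape[-6..4]=00111111010 (head:  ^)
State H reached at step 8; 8 <= 8 -> yes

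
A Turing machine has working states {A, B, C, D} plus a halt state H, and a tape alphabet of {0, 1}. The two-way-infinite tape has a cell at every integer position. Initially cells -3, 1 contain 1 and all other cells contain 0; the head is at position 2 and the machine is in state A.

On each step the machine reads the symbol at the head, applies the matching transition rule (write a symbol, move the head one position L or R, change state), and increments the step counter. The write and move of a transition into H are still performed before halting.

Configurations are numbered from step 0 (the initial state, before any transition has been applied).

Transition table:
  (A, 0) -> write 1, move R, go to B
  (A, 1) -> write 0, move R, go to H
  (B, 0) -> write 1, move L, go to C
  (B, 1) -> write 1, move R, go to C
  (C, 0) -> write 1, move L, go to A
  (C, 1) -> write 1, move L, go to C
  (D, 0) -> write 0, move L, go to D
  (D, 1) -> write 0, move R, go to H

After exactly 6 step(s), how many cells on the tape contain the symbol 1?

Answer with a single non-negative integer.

Answer: 6

Derivation:
Step 1: in state A at pos 2, read 0 -> (A,0)->write 1,move R,goto B. Now: state=B, head=3, tape[-4..4]=010001100 (head:        ^)
Step 2: in state B at pos 3, read 0 -> (B,0)->write 1,move L,goto C. Now: state=C, head=2, tape[-4..4]=010001110 (head:       ^)
Step 3: in state C at pos 2, read 1 -> (C,1)->write 1,move L,goto C. Now: state=C, head=1, tape[-4..4]=010001110 (head:      ^)
Step 4: in state C at pos 1, read 1 -> (C,1)->write 1,move L,goto C. Now: state=C, head=0, tape[-4..4]=010001110 (head:     ^)
Step 5: in state C at pos 0, read 0 -> (C,0)->write 1,move L,goto A. Now: state=A, head=-1, tape[-4..4]=010011110 (head:    ^)
Step 6: in state A at pos -1, read 0 -> (A,0)->write 1,move R,goto B. Now: state=B, head=0, tape[-4..4]=010111110 (head:     ^)
Cells containing 1 after step 6: {-3, -1, 0, 1, 2, 3} -> 6 cell(s)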